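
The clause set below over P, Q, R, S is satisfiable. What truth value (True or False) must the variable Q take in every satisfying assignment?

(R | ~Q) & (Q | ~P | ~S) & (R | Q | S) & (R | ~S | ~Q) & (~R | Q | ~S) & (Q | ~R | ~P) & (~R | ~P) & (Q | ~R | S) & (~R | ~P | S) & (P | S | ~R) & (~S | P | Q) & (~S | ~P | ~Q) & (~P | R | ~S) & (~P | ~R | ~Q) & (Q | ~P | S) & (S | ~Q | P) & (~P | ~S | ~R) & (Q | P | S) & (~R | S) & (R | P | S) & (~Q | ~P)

Suppose Q = 0.
Case P = 0:
From the singleton clause (~S), S = 0.
That conflicts with the unit clause (S).
That branch fails; take P = 1 instead.
From the singleton clause (~S), S = 0.
That conflicts with the unit clause (S).
Both values of P lead to a conflict.
So every satisfying assignment has Q = True.

True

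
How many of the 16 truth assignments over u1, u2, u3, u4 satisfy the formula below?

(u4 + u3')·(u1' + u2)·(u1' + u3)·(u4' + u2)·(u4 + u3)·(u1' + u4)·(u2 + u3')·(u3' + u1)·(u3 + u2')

1

There are 2^4 = 16 truth assignments over (u1, u2, u3, u4).
Check each against the 9 clauses (columns in the order u1, u2, u3, u4):
  F F F F  ✗ fails (u4 + u3)
  F F F T  ✗ fails (u4' + u2)
  F F T F  ✗ fails (u4 + u3')
  F F T T  ✗ fails (u4' + u2)
  F T F F  ✗ fails (u4 + u3)
  F T F T  ✗ fails (u3 + u2')
  F T T F  ✗ fails (u4 + u3')
  F T T T  ✗ fails (u3' + u1)
  T F F F  ✗ fails (u1' + u2)
  T F F T  ✗ fails (u1' + u2)
  T F T F  ✗ fails (u4 + u3')
  T F T T  ✗ fails (u1' + u2)
  T T F F  ✗ fails (u1' + u3)
  T T F T  ✗ fails (u1' + u3)
  T T T F  ✗ fails (u4 + u3')
  T T T T  ✓ satisfies all
1 of the 16 rows is a model.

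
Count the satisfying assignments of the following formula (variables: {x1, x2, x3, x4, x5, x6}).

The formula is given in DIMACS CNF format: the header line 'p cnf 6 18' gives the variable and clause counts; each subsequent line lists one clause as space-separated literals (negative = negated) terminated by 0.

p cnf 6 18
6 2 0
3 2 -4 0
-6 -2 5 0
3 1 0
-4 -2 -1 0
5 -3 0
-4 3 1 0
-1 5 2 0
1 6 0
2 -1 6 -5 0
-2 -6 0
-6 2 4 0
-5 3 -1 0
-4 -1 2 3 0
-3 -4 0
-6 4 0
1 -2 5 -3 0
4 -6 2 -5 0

There are 2^6 = 64 truth assignments over (x1, x2, x3, x4, x5, x6).
Split on x5. With x5 = True, the clauses containing x5 are satisfied and ¬x5 drops from the rest; 1 of the 2^5 = 32 assignments to the other variables satisfy what remains.
With x5 = False, by the same count on the reduced clause set, 1 assignment works.
(One model: x1=T, x2=T, x3=F, x4=F, x5=F, x6=F.)
Total: 1 + 1 = 2.

2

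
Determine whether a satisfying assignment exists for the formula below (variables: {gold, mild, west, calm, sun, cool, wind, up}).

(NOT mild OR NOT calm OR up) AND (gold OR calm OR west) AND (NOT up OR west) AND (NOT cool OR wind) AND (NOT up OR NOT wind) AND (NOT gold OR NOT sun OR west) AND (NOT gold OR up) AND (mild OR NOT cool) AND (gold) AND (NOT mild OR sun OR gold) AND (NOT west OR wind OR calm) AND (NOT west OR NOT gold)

Unit clause (gold) forces gold = true.
Unit clause (up) forces up = true.
Unit clause (west) forces west = true.
But (NOT west) is also a unit clause — contradiction.
No assignment satisfies every clause.

No, unsatisfiable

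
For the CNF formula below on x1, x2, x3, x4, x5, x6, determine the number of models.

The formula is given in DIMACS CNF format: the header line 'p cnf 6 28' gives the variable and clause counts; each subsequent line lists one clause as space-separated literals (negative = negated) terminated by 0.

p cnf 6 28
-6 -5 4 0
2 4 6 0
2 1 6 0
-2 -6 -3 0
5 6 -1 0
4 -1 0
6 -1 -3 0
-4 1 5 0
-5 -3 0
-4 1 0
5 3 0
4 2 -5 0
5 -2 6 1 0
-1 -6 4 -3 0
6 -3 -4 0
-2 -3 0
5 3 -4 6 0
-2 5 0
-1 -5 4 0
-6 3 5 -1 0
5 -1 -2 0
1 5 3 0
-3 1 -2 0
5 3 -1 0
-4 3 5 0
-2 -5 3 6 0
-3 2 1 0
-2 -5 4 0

There are 2^6 = 64 truth assignments over (x1, x2, x3, x4, x5, x6).
Split on x6. With x6 = True, the clauses containing x6 are satisfied and ¬x6 drops from the rest; 3 of the 2^5 = 32 assignments to the other variables satisfy what remains.
With x6 = False, by the same count on the reduced clause set, 1 assignment works.
Total: 3 + 1 = 4.

4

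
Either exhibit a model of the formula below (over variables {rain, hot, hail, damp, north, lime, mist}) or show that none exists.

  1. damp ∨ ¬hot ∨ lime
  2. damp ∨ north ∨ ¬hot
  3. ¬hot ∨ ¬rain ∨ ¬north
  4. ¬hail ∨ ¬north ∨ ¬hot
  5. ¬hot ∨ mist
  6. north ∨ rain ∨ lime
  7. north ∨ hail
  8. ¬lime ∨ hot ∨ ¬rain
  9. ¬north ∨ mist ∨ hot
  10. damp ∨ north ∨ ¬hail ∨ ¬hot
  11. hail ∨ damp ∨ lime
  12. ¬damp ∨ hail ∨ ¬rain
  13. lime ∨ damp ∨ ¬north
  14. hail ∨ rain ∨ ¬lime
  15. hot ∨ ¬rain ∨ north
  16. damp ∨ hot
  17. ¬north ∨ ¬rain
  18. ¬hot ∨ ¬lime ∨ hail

Suppose hot = True.
(mist) alone gives mist = True.
Suppose damp = True.
Suppose rain = False.
Suppose hail = False.
(north) alone gives north = True.
(¬lime) alone gives lime = False.
This assignment satisfies each clause.

rain ↦ False,  hot ↦ True,  hail ↦ False,  damp ↦ True,  north ↦ True,  lime ↦ False,  mist ↦ True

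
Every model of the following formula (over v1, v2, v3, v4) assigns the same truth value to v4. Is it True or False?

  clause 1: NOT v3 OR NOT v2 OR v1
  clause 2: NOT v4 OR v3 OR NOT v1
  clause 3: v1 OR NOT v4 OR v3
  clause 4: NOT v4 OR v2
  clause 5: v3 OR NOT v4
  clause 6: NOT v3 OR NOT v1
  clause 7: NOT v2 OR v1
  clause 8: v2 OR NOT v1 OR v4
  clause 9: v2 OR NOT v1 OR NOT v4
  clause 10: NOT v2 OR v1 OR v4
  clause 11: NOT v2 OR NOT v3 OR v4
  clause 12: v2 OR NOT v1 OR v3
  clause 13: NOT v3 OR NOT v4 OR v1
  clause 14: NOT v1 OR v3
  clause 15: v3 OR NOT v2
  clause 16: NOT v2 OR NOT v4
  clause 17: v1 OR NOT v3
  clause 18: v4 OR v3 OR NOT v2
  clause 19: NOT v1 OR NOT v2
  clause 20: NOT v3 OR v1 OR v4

False

Suppose v4 = true.
Unit clause (v2) forces v2 = true.
But (NOT v2) is also a unit clause — contradiction.
So every satisfying assignment has v4 = False.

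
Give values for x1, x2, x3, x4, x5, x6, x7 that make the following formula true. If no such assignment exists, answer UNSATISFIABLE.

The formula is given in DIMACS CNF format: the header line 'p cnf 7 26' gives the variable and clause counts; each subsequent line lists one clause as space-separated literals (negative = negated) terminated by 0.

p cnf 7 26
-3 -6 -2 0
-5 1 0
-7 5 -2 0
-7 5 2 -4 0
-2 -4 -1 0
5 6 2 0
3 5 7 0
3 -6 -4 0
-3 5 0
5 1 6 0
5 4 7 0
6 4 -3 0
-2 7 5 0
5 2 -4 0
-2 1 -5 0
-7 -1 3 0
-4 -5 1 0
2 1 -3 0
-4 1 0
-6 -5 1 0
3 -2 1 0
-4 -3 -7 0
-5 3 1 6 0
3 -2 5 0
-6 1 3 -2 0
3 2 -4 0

x1=False, x2=False, x3=False, x4=False, x5=False, x6=True, x7=True

Branch on x5: set x5 = False.
From the singleton clause (¬x3), x3 = False.
From the singleton clause (x7), x7 = True.
From the singleton clause (¬x2), x2 = False.
From the singleton clause (¬x4), x4 = False.
From the singleton clause (x6), x6 = True.
From the singleton clause (¬x1), x1 = False.
This assignment satisfies each clause.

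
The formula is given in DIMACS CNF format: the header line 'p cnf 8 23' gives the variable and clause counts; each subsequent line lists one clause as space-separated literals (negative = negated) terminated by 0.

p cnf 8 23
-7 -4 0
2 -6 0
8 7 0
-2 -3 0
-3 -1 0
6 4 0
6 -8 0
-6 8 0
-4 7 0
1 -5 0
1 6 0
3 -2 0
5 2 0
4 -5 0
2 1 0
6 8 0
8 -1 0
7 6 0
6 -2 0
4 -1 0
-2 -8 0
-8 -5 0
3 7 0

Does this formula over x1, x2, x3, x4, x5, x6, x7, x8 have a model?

No, unsatisfiable

Suppose x7 = False.
Unit clause (x8) forces x8 = True.
Unit clause (x6) forces x6 = True.
Unit clause (x2) forces x2 = True.
But (¬x2) is also a unit clause — contradiction.
That branch fails; take x7 = True instead.
Unit clause (¬x4) forces x4 = False.
Unit clause (x6) forces x6 = True.
Unit clause (x2) forces x2 = True.
Unit clause (¬x3) forces x3 = False.
But (x3) is also a unit clause — contradiction.
Neither x7 = True nor x7 = False works.
No assignment satisfies every clause.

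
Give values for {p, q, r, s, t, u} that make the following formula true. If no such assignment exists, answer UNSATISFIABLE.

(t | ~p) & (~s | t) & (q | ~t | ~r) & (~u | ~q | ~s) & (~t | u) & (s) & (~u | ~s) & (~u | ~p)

(s) alone gives s = 1.
(t) alone gives t = 1.
(u) alone gives u = 1.
That conflicts with the unit clause (~u).

UNSATISFIABLE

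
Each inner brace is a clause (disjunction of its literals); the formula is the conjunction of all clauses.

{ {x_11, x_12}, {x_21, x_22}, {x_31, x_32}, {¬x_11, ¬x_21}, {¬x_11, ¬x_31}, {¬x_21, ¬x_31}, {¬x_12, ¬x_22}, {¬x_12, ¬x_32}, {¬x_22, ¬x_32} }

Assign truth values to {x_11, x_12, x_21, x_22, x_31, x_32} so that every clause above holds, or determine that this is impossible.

Try x_11 = True.
Unit clause (¬x_21) forces x_21 = False.
Unit clause (x_22) forces x_22 = True.
Unit clause (¬x_31) forces x_31 = False.
Unit clause (x_32) forces x_32 = True.
But (¬x_32) is also a unit clause — contradiction.
Backtrack on x_11: now try x_11 = False.
Unit clause (x_12) forces x_12 = True.
Unit clause (¬x_22) forces x_22 = False.
Unit clause (x_21) forces x_21 = True.
Unit clause (¬x_31) forces x_31 = False.
Unit clause (x_32) forces x_32 = True.
But (¬x_32) is also a unit clause — contradiction.
Neither x_11 = True nor x_11 = False works.

UNSATISFIABLE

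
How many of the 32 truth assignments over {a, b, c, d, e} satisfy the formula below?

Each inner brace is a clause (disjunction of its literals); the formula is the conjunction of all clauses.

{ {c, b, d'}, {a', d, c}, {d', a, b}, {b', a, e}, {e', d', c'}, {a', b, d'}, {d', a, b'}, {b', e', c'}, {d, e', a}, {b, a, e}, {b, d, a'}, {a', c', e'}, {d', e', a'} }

There are 2^5 = 32 truth assignments over (a, b, c, d, e).
Split on b. With b = 1, the clauses containing b are satisfied and b' drops from the rest; 3 of the 2^4 = 16 assignments to the other variables satisfy what remains.
With b = 0, by the same count on the reduced clause set, 0 assignments work.
Total: 3 + 0 = 3.

3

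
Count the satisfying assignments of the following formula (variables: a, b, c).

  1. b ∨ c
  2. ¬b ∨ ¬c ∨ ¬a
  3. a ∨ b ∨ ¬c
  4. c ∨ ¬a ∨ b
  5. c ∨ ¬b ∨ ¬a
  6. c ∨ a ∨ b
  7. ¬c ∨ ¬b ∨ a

There are 2^3 = 8 truth assignments over (a, b, c).
Check each against the 7 clauses (columns in the order a, b, c):
  F F F  ✗ fails (b ∨ c)
  F F T  ✗ fails (a ∨ b ∨ ¬c)
  F T F  ✓ satisfies all
  F T T  ✗ fails (¬c ∨ ¬b ∨ a)
  T F F  ✗ fails (b ∨ c)
  T F T  ✓ satisfies all
  T T F  ✗ fails (c ∨ ¬b ∨ ¬a)
  T T T  ✗ fails (¬b ∨ ¬c ∨ ¬a)
2 of the 8 rows are models.

2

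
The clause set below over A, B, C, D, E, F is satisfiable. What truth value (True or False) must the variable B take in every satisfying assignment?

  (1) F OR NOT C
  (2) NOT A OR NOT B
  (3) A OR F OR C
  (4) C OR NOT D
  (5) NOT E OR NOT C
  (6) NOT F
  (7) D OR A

False

Suppose B = true.
Unit clause (NOT A) forces A = false.
Unit clause (NOT F) forces F = false.
Unit clause (NOT C) forces C = false.
That conflicts with the unit clause (C).
So every satisfying assignment has B = False.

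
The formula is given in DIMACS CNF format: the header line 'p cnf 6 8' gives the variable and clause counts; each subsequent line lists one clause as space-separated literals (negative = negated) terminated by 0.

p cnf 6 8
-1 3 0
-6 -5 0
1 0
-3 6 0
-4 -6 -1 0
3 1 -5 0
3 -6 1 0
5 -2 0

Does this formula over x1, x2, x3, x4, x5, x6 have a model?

From the singleton clause (x1), x1 = True.
From the singleton clause (x3), x3 = True.
From the singleton clause (x6), x6 = True.
From the singleton clause (¬x5), x5 = False.
From the singleton clause (¬x4), x4 = False.
From the singleton clause (¬x2), x2 = False.
This assignment satisfies each clause.
A satisfying assignment: x1=True; x2=False; x3=True; x4=False; x5=False; x6=True.

Satisfiable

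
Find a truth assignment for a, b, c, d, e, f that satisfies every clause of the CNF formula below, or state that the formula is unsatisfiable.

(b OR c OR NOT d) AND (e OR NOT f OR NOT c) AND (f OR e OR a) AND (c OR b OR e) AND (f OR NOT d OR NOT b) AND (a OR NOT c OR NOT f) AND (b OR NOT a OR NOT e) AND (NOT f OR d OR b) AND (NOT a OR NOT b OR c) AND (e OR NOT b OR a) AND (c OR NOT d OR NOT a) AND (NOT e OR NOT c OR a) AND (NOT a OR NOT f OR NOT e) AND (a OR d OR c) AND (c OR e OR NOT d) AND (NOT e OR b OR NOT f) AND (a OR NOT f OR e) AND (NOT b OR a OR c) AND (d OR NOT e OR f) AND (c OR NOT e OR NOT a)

a ↦ true; b ↦ false; c ↦ true; d ↦ true; e ↦ false; f ↦ false

Branch on b: set b = false.
Branch on c: set c = true.
Branch on e: set e = false.
From the singleton clause (NOT f), f = false.
From the singleton clause (a), a = true.
Every clause is now satisfied; d is unconstrained.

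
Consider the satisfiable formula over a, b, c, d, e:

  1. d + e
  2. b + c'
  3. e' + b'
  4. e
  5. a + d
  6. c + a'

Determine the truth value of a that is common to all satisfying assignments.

Suppose a = 1.
From the singleton clause (e), e = 1.
From the singleton clause (b'), b = 0.
From the singleton clause (c'), c = 0.
Now (c) is unsatisfied and unit — conflict.
So every satisfying assignment has a = False.

False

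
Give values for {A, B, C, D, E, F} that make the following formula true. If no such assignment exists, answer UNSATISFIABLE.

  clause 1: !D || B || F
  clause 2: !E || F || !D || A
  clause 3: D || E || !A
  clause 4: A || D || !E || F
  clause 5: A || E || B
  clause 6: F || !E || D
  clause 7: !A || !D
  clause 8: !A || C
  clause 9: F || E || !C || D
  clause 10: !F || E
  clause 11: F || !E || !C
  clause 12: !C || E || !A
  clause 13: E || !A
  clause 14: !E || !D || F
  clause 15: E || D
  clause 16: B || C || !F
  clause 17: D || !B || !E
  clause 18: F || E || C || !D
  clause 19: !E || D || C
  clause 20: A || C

A: false,  B: false,  C: true,  D: false,  E: true,  F: true

Case A = false:
Unit clause (C) forces C = true.
Case E = true:
Unit clause (F) forces F = true.
Case D = false:
Unit clause (!B) forces B = false.
This assignment satisfies each clause.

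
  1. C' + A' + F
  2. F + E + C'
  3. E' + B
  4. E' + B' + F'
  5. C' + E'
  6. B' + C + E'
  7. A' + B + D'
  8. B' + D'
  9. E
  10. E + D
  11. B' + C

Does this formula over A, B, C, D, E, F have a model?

Unsatisfiable

(E) alone gives E = 1.
(B) alone gives B = 1.
(F') alone gives F = 0.
(C') alone gives C = 0.
Now (C) is unsatisfied and unit — conflict.
No assignment satisfies every clause.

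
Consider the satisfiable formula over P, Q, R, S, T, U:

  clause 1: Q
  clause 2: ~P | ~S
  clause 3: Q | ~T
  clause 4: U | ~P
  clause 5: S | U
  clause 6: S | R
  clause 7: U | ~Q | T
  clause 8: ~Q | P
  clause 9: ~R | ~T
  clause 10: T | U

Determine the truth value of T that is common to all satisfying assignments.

Suppose T = 1.
The clause (Q) is unit, so Q = 1.
The clause (P) is unit, so P = 1.
The clause (~S) is unit, so S = 0.
The clause (U) is unit, so U = 1.
The clause (R) is unit, so R = 1.
But (~R) is also a unit clause — contradiction.
So every satisfying assignment has T = False.

False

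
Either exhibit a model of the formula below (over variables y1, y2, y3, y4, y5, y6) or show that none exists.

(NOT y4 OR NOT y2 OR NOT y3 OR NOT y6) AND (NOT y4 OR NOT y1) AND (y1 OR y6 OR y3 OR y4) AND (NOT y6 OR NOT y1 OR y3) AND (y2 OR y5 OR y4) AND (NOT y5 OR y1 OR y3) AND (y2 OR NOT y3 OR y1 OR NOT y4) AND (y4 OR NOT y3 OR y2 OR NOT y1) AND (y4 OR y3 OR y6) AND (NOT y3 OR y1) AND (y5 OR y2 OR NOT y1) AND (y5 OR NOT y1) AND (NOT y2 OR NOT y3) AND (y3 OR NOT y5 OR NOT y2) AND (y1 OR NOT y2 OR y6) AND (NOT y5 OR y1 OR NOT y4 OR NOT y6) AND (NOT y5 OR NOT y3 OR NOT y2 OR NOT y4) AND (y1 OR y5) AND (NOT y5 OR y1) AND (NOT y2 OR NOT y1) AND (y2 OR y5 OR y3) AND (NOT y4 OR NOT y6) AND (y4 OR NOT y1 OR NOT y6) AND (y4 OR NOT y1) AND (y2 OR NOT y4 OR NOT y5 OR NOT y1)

UNSATISFIABLE

Case y4 = false:
The clause (NOT y1) is unit, so y1 = false.
The clause (NOT y3) is unit, so y3 = false.
The clause (y6) is unit, so y6 = true.
The clause (NOT y5) is unit, so y5 = false.
That conflicts with the unit clause (y5).
So y4 must be the other value — set y4 = true.
The clause (NOT y1) is unit, so y1 = false.
The clause (NOT y3) is unit, so y3 = false.
The clause (NOT y5) is unit, so y5 = false.
That conflicts with the unit clause (y5).
Either choice for y4 ends in contradiction.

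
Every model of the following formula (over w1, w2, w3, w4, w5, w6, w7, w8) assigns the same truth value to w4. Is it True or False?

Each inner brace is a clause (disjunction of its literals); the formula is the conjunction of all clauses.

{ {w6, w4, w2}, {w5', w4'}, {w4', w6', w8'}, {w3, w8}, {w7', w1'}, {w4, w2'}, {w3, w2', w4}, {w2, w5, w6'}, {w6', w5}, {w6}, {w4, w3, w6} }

False

Suppose w4 = 1.
Unit clause (w5') forces w5 = 0.
Unit clause (w6') forces w6 = 0.
That conflicts with the unit clause (w6).
So every satisfying assignment has w4 = False.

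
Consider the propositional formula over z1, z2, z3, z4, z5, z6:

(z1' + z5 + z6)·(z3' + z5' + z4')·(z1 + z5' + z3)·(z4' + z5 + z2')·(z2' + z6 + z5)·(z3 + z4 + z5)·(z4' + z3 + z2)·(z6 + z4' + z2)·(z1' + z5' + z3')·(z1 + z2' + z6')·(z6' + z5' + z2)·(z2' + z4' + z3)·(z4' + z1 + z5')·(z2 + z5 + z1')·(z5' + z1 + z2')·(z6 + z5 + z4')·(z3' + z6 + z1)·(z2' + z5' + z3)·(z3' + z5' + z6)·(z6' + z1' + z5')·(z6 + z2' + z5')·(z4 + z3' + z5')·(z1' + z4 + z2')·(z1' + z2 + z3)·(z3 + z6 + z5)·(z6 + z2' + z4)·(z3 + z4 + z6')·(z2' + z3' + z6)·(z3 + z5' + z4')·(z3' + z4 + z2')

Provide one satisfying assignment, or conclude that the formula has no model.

Case z1 = 0:
Case z5 = 0:
Case z4 = 0:
(z3) alone gives z3 = 1.
(z6) alone gives z6 = 1.
(z2') alone gives z2 = 0.
Every clause now holds.

z1: 0,  z2: 0,  z3: 1,  z4: 0,  z5: 0,  z6: 1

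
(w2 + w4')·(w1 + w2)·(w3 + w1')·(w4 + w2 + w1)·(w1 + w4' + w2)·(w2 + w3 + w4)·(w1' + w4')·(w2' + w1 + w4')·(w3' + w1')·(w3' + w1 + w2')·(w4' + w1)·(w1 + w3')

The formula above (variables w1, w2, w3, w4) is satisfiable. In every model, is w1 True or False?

Suppose w1 = 1.
Unit clause (w3) forces w3 = 1.
But (w3') is also a unit clause — contradiction.
So every satisfying assignment has w1 = False.

False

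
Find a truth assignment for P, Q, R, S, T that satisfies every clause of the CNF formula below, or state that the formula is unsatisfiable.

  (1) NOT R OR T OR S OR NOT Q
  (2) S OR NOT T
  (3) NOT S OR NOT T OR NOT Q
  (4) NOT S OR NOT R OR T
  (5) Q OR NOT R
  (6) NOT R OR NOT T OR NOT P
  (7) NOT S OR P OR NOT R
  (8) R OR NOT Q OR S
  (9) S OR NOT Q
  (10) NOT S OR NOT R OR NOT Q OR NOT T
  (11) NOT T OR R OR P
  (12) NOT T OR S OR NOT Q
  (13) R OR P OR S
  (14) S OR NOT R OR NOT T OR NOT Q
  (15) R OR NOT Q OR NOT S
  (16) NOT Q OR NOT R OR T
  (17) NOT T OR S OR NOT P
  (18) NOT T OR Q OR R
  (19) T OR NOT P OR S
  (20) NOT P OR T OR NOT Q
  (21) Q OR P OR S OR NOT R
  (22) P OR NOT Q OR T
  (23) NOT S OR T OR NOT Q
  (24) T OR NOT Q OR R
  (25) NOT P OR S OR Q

P ↦ true; Q ↦ false; R ↦ false; S ↦ true; T ↦ false

Case S = true:
Case T = false:
The clause (NOT R) is unit, so R = false.
The clause (NOT Q) is unit, so Q = false.
All clauses hold; P can take either value.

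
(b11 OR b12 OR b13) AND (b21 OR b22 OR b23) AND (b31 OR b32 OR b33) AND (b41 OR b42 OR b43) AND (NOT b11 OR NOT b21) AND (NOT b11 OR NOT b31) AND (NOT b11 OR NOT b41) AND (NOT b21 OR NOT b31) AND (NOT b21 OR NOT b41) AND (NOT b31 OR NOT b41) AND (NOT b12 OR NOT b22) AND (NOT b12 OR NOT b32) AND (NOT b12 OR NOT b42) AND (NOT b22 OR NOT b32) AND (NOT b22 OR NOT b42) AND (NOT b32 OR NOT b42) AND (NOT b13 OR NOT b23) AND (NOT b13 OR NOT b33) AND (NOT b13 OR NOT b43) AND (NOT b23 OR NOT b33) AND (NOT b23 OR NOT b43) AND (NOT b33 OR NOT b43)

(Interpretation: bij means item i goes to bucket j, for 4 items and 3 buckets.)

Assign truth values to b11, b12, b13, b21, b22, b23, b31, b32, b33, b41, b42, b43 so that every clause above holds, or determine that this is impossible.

UNSATISFIABLE

Suppose b11 = false.
Suppose b12 = true.
Unit clause (NOT b22) forces b22 = false.
Unit clause (NOT b32) forces b32 = false.
Unit clause (NOT b42) forces b42 = false.
Suppose b21 = true.
Unit clause (NOT b31) forces b31 = false.
Unit clause (b33) forces b33 = true.
Unit clause (NOT b41) forces b41 = false.
Unit clause (b43) forces b43 = true.
That conflicts with the unit clause (NOT b43).
Undo b21 and try b21 = false.
Unit clause (b23) forces b23 = true.
Unit clause (NOT b13) forces b13 = false.
Unit clause (NOT b33) forces b33 = false.
Unit clause (b31) forces b31 = true.
Unit clause (NOT b41) forces b41 = false.
Unit clause (b43) forces b43 = true.
That conflicts with the unit clause (NOT b43).
Both values of b21 lead to a conflict.
Undo b12 and try b12 = false.
Unit clause (b13) forces b13 = true.
Unit clause (NOT b23) forces b23 = false.
Unit clause (NOT b33) forces b33 = false.
Unit clause (NOT b43) forces b43 = false.
Suppose b21 = true.
Unit clause (NOT b31) forces b31 = false.
Unit clause (b32) forces b32 = true.
Unit clause (NOT b41) forces b41 = false.
Unit clause (b42) forces b42 = true.
That conflicts with the unit clause (NOT b42).
Undo b21 and try b21 = false.
Unit clause (b22) forces b22 = true.
Unit clause (NOT b32) forces b32 = false.
Unit clause (b31) forces b31 = true.
Unit clause (NOT b41) forces b41 = false.
Unit clause (b42) forces b42 = true.
That conflicts with the unit clause (NOT b42).
Both values of b21 lead to a conflict.
Both values of b12 lead to a conflict.
Undo b11 and try b11 = true.
Unit clause (NOT b21) forces b21 = false.
Unit clause (NOT b31) forces b31 = false.
Unit clause (NOT b41) forces b41 = false.
Suppose b22 = true.
Unit clause (NOT b12) forces b12 = false.
Unit clause (NOT b32) forces b32 = false.
Unit clause (b33) forces b33 = true.
Unit clause (NOT b42) forces b42 = false.
Unit clause (b43) forces b43 = true.
That conflicts with the unit clause (NOT b43).
Undo b22 and try b22 = false.
Unit clause (b23) forces b23 = true.
Unit clause (NOT b13) forces b13 = false.
Unit clause (NOT b33) forces b33 = false.
Unit clause (b32) forces b32 = true.
Unit clause (NOT b12) forces b12 = false.
Unit clause (NOT b42) forces b42 = false.
Unit clause (b43) forces b43 = true.
That conflicts with the unit clause (NOT b43).
Both values of b22 lead to a conflict.
Both values of b11 lead to a conflict.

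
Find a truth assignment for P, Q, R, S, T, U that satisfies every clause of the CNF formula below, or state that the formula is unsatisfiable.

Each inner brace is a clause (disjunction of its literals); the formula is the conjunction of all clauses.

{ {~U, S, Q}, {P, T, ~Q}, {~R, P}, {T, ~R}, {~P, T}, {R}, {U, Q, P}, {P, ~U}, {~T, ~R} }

UNSATISFIABLE

Unit clause (R) forces R = 1.
Unit clause (P) forces P = 1.
Unit clause (T) forces T = 1.
That conflicts with the unit clause (~T).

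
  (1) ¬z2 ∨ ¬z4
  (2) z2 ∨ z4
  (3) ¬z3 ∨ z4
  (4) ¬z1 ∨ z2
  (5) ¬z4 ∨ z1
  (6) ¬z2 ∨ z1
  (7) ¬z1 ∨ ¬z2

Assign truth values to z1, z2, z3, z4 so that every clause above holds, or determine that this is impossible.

Case z2 = False:
(z4) alone gives z4 = True.
(¬z1) alone gives z1 = False.
That conflicts with the unit clause (z1).
Undo z2 and try z2 = True.
(¬z4) alone gives z4 = False.
(¬z3) alone gives z3 = False.
(z1) alone gives z1 = True.
That conflicts with the unit clause (¬z1).
Either choice for z2 ends in contradiction.

UNSATISFIABLE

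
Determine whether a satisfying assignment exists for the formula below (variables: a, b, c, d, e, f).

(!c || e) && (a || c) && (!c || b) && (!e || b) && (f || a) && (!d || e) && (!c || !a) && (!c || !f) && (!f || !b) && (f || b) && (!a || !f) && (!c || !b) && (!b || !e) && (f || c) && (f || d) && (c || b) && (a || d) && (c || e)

Try c = false.
(a) alone gives a = true.
(!f) alone gives f = false.
But (f) is also a unit clause — contradiction.
Undo c and try c = true.
(e) alone gives e = true.
(b) alone gives b = true.
But (!b) is also a unit clause — contradiction.
Either choice for c ends in contradiction.
No assignment satisfies every clause.

No, unsatisfiable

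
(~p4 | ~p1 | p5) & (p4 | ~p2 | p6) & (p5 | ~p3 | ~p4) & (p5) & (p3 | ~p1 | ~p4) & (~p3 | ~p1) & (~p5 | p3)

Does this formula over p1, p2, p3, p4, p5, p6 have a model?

The clause (p5) is unit, so p5 = 1.
The clause (p3) is unit, so p3 = 1.
The clause (~p1) is unit, so p1 = 0.
Branch on p4: set p4 = 0.
Branch on p2: set p2 = 0.
No clause remains; p6 is free.
A satisfying assignment: p1=0; p2=0; p3=1; p4=0; p5=1; p6=1.

Satisfiable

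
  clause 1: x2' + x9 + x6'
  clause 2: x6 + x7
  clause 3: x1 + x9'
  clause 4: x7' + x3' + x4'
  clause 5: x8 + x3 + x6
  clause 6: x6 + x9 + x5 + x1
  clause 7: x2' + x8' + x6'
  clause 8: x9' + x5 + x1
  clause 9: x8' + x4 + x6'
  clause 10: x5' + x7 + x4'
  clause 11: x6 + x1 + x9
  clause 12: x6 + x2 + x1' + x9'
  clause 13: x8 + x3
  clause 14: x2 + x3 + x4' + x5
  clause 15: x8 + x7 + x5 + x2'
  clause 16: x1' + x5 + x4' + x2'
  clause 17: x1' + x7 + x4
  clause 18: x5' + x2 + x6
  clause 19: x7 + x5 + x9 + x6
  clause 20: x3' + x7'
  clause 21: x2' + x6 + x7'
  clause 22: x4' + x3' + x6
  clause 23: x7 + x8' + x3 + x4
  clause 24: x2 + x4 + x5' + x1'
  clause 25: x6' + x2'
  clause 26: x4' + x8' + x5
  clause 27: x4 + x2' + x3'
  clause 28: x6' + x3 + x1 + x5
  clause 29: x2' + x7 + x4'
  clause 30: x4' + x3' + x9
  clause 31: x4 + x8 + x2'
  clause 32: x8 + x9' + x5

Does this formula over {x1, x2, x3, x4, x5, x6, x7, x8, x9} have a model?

Suppose x6 = 1.
From the singleton clause (x2'), x2 = 0.
Suppose x1 = 0.
From the singleton clause (x9'), x9 = 0.
Suppose x8 = 0.
From the singleton clause (x3), x3 = 1.
From the singleton clause (x7'), x7 = 0.
From the singleton clause (x4'), x4 = 0.
All clauses hold; x5 can take either value.
A satisfying assignment: x1: 0; x2: 0; x3: 1; x4: 0; x5: 0; x6: 1; x7: 0; x8: 0; x9: 0.

Satisfiable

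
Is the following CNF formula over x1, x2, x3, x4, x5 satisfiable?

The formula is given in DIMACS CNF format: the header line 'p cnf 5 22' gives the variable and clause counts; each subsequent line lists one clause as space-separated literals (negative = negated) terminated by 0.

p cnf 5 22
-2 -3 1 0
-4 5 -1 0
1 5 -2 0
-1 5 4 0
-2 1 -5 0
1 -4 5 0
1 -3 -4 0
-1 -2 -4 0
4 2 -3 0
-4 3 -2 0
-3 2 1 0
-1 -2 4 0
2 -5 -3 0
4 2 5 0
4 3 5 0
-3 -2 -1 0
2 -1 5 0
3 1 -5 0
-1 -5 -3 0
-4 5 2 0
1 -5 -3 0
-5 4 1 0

Yes, satisfiable

Suppose x2 = False.
Suppose x4 = False.
The clause (¬x3) is unit, so x3 = False.
The clause (x5) is unit, so x5 = True.
The clause (x1) is unit, so x1 = True.
Every clause now holds.
A satisfying assignment: x1=True, x2=False, x3=False, x4=False, x5=True.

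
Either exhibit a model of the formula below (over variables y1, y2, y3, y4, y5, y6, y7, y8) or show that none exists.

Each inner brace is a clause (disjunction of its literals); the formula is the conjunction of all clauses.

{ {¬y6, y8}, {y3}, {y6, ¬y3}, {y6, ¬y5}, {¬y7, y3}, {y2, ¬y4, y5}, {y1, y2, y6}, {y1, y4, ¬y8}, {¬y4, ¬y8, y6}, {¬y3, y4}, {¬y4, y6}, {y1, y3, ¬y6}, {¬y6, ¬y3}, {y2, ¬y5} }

UNSATISFIABLE

(y3) alone gives y3 = True.
(y6) alone gives y6 = True.
Now (¬y6) is unsatisfied and unit — conflict.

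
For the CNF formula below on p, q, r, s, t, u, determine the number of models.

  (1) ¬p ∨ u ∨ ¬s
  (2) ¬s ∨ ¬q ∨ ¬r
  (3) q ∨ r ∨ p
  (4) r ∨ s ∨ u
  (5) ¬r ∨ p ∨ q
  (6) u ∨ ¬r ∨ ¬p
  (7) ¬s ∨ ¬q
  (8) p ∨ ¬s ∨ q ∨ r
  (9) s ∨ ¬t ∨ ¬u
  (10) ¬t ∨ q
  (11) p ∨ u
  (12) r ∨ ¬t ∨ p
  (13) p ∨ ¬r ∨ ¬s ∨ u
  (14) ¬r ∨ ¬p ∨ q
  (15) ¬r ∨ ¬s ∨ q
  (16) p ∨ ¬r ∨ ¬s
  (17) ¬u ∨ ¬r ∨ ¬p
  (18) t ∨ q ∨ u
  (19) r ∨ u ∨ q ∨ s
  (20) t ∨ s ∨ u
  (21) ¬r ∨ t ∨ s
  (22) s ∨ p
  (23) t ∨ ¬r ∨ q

3

There are 2^6 = 64 truth assignments over (p, q, r, s, t, u).
Split on r. With r = True, the clauses containing r are satisfied and ¬r drops from the rest; 0 of the 2^5 = 32 assignments to the other variables satisfy what remains.
With r = False, by the same count on the reduced clause set, 3 assignments work.
(One model: p=T, q=F, r=F, s=F, t=F, u=T.)
Total: 0 + 3 = 3.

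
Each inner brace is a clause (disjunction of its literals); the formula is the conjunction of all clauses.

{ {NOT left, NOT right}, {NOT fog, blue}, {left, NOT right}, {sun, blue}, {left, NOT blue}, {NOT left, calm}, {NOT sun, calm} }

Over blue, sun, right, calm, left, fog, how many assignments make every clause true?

6

There are 2^6 = 64 truth assignments over (blue, sun, right, calm, left, fog).
Split on left. With left = true, the clauses containing left are satisfied and NOT left drops from the rest; 5 of the 2^5 = 32 assignments to the other variables satisfy what remains.
With left = false, by the same count on the reduced clause set, 1 assignment works.
(One model: blue=F, sun=T, right=F, calm=T, left=F, fog=F.)
Total: 5 + 1 = 6.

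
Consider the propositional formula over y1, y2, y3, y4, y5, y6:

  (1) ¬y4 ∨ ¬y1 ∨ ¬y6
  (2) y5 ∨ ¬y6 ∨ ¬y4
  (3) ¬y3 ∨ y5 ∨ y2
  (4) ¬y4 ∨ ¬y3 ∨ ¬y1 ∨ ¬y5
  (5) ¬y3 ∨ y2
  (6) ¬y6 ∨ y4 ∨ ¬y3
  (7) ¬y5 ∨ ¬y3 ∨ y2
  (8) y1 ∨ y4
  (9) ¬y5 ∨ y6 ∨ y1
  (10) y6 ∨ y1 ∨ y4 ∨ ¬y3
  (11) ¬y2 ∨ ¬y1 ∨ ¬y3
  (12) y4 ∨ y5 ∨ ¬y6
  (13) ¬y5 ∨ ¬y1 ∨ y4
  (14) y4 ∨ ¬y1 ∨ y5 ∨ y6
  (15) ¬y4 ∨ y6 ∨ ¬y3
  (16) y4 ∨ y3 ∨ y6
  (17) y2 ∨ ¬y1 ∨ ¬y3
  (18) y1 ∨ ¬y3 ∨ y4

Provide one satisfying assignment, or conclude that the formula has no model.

y1=True,  y2=True,  y3=False,  y4=True,  y5=True,  y6=False

Case y3 = False:
Case y1 = True:
Case y4 = True:
The clause (¬y6) is unit, so y6 = False.
No clause remains; y2, y5 are free.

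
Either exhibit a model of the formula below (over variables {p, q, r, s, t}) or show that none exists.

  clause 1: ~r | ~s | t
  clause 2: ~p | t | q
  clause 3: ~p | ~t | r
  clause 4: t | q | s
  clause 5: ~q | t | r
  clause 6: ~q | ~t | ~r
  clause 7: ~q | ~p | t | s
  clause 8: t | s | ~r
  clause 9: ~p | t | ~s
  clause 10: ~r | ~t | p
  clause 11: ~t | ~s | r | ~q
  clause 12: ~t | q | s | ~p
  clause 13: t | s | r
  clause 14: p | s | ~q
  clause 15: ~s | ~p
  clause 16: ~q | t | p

p: 0,  q: 0,  r: 0,  s: 1,  t: 1

Branch on s: set s = 1.
Unit clause (~p) forces p = 0.
Branch on r: set r = 0.
Branch on q: set q = 0.
Every clause is now satisfied; t is unconstrained.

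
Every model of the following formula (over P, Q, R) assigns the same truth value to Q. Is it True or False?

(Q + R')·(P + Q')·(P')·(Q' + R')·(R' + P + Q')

False

Suppose Q = 1.
From the singleton clause (P), P = 1.
But (P') is also a unit clause — contradiction.
So every satisfying assignment has Q = False.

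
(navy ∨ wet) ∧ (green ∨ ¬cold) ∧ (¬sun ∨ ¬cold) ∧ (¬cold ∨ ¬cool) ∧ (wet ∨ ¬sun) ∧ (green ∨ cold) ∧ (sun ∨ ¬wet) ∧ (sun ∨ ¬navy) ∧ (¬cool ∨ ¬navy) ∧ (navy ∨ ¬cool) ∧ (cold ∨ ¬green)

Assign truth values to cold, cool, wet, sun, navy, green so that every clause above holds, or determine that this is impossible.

Branch on navy: set navy = True.
(sun) alone gives sun = True.
(¬cold) alone gives cold = False.
(wet) alone gives wet = True.
(green) alone gives green = True.
That conflicts with the unit clause (¬green).
That branch fails; take navy = False instead.
(wet) alone gives wet = True.
(sun) alone gives sun = True.
(¬cold) alone gives cold = False.
(green) alone gives green = True.
That conflicts with the unit clause (¬green).
Neither navy = True nor navy = False works.

UNSATISFIABLE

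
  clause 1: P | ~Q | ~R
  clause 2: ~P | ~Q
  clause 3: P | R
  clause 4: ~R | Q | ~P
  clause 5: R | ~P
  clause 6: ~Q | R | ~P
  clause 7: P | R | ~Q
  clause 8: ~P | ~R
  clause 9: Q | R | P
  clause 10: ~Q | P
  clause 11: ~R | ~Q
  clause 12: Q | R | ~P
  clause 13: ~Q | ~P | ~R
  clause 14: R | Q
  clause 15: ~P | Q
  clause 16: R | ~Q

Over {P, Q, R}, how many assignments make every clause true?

1

There are 2^3 = 8 truth assignments over (P, Q, R).
Check each against the 16 clauses (columns in the order P, Q, R):
  F F F  ✗ fails (P | R)
  F F T  ✓ satisfies all
  F T F  ✗ fails (P | R)
  F T T  ✗ fails (P | ~Q | ~R)
  T F F  ✗ fails (R | ~P)
  T F T  ✗ fails (~R | Q | ~P)
  T T F  ✗ fails (~P | ~Q)
  T T T  ✗ fails (~P | ~Q)
1 of the 8 rows is a model.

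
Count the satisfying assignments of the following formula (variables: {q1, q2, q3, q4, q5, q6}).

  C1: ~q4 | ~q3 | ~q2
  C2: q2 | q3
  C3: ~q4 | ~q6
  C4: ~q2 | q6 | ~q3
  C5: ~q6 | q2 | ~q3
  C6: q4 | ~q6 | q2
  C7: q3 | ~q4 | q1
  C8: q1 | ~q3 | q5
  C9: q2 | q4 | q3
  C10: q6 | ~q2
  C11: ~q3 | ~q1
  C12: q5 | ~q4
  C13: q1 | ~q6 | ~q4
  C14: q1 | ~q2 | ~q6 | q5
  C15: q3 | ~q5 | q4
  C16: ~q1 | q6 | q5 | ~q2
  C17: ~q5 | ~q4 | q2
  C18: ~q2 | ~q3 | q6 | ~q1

There are 2^6 = 64 truth assignments over (q1, q2, q3, q4, q5, q6).
Split on q3. With q3 = 1, the clauses containing q3 are satisfied and ~q3 drops from the rest; 2 of the 2^5 = 32 assignments to the other variables satisfy what remains.
With q3 = 0, by the same count on the reduced clause set, 1 assignment works.
(One model: q1=F, q2=F, q3=T, q4=F, q5=T, q6=F.)
Total: 2 + 1 = 3.

3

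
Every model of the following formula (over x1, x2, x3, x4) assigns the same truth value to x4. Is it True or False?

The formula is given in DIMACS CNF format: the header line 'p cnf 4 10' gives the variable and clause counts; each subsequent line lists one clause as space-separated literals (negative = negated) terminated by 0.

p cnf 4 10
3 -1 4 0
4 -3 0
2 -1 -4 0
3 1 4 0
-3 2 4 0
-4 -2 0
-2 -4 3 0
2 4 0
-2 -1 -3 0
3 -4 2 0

Suppose x4 = False.
The clause (¬x3) is unit, so x3 = False.
The clause (¬x1) is unit, so x1 = False.
That conflicts with the unit clause (x1).
So every satisfying assignment has x4 = True.

True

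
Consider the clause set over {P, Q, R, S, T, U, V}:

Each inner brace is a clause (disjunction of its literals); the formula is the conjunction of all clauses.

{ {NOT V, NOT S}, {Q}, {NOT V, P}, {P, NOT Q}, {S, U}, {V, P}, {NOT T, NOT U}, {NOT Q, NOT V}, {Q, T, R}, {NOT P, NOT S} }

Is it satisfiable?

Yes, satisfiable

Unit clause (Q) forces Q = true.
Unit clause (P) forces P = true.
Unit clause (NOT V) forces V = false.
Unit clause (NOT S) forces S = false.
Unit clause (U) forces U = true.
Unit clause (NOT T) forces T = false.
All clauses hold; R can take either value.
A satisfying assignment: P ↦ true, Q ↦ true, R ↦ true, S ↦ false, T ↦ false, U ↦ true, V ↦ false.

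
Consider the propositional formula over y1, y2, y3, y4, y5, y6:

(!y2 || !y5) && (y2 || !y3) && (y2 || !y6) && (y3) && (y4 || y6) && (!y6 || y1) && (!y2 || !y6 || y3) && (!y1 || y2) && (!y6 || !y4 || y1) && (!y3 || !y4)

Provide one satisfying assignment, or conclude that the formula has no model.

y1=true, y2=true, y3=true, y4=false, y5=false, y6=true

Unit clause (y3) forces y3 = true.
Unit clause (y2) forces y2 = true.
Unit clause (!y5) forces y5 = false.
Unit clause (!y4) forces y4 = false.
Unit clause (y6) forces y6 = true.
Unit clause (y1) forces y1 = true.
All clauses are satisfied.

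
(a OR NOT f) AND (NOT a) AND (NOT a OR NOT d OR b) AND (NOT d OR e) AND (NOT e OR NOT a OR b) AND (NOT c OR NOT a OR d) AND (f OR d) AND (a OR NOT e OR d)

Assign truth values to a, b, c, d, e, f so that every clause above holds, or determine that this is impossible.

The clause (NOT a) is unit, so a = false.
The clause (NOT f) is unit, so f = false.
The clause (d) is unit, so d = true.
The clause (e) is unit, so e = true.
No clause remains; b, c are free.

a=false,  b=true,  c=false,  d=true,  e=true,  f=false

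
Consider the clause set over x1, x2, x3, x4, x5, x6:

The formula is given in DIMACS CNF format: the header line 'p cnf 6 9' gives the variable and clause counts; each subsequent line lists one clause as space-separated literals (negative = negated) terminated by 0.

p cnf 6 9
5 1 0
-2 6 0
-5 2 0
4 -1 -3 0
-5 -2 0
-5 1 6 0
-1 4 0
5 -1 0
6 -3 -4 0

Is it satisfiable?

Unsatisfiable

Suppose x5 = True.
(x2) alone gives x2 = True.
Now (¬x2) is unsatisfied and unit — conflict.
Undo x5 and try x5 = False.
(x1) alone gives x1 = True.
Now (¬x1) is unsatisfied and unit — conflict.
Neither x5 = True nor x5 = False works.
No assignment satisfies every clause.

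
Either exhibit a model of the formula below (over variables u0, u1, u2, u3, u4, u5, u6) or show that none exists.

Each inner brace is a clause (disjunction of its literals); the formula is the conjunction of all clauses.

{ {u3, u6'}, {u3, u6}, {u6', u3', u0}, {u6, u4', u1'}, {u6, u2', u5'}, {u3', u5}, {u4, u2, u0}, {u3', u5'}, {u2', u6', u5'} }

UNSATISFIABLE

Suppose u3 = 1.
Unit clause (u5) forces u5 = 1.
But (u5') is also a unit clause — contradiction.
Backtrack on u3: now try u3 = 0.
Unit clause (u6') forces u6 = 0.
But (u6) is also a unit clause — contradiction.
Neither u3 = 1 nor u3 = 0 works.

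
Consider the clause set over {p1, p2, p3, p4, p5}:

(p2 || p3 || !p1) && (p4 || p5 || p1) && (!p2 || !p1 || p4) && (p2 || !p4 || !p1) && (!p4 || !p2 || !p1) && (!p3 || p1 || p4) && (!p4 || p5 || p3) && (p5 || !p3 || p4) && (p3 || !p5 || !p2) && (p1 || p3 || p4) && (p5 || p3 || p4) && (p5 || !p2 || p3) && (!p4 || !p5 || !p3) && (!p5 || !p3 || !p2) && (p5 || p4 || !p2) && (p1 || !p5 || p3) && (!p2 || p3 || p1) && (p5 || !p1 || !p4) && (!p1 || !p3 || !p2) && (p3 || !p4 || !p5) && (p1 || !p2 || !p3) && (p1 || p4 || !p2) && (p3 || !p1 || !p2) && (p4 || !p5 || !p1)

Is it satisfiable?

Yes, satisfiable

Case p2 = false:
Case p3 = true:
Case p4 = true:
The clause (!p1) is unit, so p1 = false.
The clause (!p5) is unit, so p5 = false.
This assignment satisfies each clause.
A satisfying assignment: p1: false; p2: false; p3: true; p4: true; p5: false.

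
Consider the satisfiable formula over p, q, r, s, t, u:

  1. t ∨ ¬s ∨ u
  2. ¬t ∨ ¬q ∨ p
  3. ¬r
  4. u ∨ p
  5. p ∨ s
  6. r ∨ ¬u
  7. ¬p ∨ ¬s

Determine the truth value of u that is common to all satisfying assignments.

Suppose u = True.
Unit clause (¬r) forces r = False.
That conflicts with the unit clause (r).
So every satisfying assignment has u = False.

False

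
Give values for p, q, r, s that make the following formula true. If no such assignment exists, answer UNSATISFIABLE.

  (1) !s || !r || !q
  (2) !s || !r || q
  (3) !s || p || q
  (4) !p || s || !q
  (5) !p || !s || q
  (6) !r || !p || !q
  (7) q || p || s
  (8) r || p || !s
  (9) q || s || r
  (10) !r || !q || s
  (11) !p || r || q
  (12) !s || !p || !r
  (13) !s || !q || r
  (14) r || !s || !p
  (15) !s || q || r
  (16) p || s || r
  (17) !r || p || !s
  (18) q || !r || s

UNSATISFIABLE

Try s = false.
Try p = false.
The clause (q) is unit, so q = true.
The clause (!r) is unit, so r = false.
That conflicts with the unit clause (r).
That branch fails; take p = true instead.
The clause (!q) is unit, so q = false.
The clause (r) is unit, so r = true.
That conflicts with the unit clause (!r).
Both values of p lead to a conflict.
That branch fails; take s = true instead.
Try r = false.
The clause (p) is unit, so p = true.
That conflicts with the unit clause (!p).
That branch fails; take r = true instead.
The clause (!q) is unit, so q = false.
That conflicts with the unit clause (q).
Both values of r lead to a conflict.
Both values of s lead to a conflict.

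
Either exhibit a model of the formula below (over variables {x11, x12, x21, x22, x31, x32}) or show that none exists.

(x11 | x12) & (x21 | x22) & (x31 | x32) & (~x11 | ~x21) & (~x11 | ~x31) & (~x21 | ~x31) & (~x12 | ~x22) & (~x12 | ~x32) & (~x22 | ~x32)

UNSATISFIABLE

Branch on x11: set x11 = 1.
Unit clause (~x21) forces x21 = 0.
Unit clause (x22) forces x22 = 1.
Unit clause (~x31) forces x31 = 0.
Unit clause (x32) forces x32 = 1.
That conflicts with the unit clause (~x32).
That branch fails; take x11 = 0 instead.
Unit clause (x12) forces x12 = 1.
Unit clause (~x22) forces x22 = 0.
Unit clause (x21) forces x21 = 1.
Unit clause (~x31) forces x31 = 0.
Unit clause (x32) forces x32 = 1.
That conflicts with the unit clause (~x32).
Either choice for x11 ends in contradiction.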